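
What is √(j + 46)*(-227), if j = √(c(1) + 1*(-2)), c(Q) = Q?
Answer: -227*√(46 + I) ≈ -1539.7 - 16.734*I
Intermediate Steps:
j = I (j = √(1 + 1*(-2)) = √(1 - 2) = √(-1) = I ≈ 1.0*I)
√(j + 46)*(-227) = √(I + 46)*(-227) = √(46 + I)*(-227) = -227*√(46 + I)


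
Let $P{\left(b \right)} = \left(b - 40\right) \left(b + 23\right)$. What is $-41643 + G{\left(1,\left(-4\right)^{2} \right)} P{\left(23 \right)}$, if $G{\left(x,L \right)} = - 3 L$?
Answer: $-4107$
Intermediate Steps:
$P{\left(b \right)} = \left(-40 + b\right) \left(23 + b\right)$
$-41643 + G{\left(1,\left(-4\right)^{2} \right)} P{\left(23 \right)} = -41643 + - 3 \left(-4\right)^{2} \left(-920 + 23^{2} - 391\right) = -41643 + \left(-3\right) 16 \left(-920 + 529 - 391\right) = -41643 - -37536 = -41643 + 37536 = -4107$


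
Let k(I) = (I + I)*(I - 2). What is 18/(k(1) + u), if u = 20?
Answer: 1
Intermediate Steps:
k(I) = 2*I*(-2 + I) (k(I) = (2*I)*(-2 + I) = 2*I*(-2 + I))
18/(k(1) + u) = 18/(2*1*(-2 + 1) + 20) = 18/(2*1*(-1) + 20) = 18/(-2 + 20) = 18/18 = 18*(1/18) = 1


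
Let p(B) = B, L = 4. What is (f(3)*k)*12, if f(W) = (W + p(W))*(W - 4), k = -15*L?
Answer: 4320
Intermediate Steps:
k = -60 (k = -15*4 = -60)
f(W) = 2*W*(-4 + W) (f(W) = (W + W)*(W - 4) = (2*W)*(-4 + W) = 2*W*(-4 + W))
(f(3)*k)*12 = ((2*3*(-4 + 3))*(-60))*12 = ((2*3*(-1))*(-60))*12 = -6*(-60)*12 = 360*12 = 4320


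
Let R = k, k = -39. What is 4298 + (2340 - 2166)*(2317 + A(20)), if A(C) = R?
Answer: 400670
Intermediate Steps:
R = -39
A(C) = -39
4298 + (2340 - 2166)*(2317 + A(20)) = 4298 + (2340 - 2166)*(2317 - 39) = 4298 + 174*2278 = 4298 + 396372 = 400670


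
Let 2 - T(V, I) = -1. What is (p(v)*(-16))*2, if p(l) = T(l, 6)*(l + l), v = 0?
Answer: 0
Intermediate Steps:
T(V, I) = 3 (T(V, I) = 2 - 1*(-1) = 2 + 1 = 3)
p(l) = 6*l (p(l) = 3*(l + l) = 3*(2*l) = 6*l)
(p(v)*(-16))*2 = ((6*0)*(-16))*2 = (0*(-16))*2 = 0*2 = 0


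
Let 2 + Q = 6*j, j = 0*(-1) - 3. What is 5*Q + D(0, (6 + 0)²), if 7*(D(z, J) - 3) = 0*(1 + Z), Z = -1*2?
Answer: -97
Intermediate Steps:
Z = -2
j = -3 (j = 0 - 3 = -3)
Q = -20 (Q = -2 + 6*(-3) = -2 - 18 = -20)
D(z, J) = 3 (D(z, J) = 3 + (0*(1 - 2))/7 = 3 + (0*(-1))/7 = 3 + (⅐)*0 = 3 + 0 = 3)
5*Q + D(0, (6 + 0)²) = 5*(-20) + 3 = -100 + 3 = -97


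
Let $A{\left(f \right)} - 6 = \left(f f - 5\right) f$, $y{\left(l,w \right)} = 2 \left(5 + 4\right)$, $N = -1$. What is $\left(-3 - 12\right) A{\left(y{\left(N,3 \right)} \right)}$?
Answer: $-86220$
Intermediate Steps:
$y{\left(l,w \right)} = 18$ ($y{\left(l,w \right)} = 2 \cdot 9 = 18$)
$A{\left(f \right)} = 6 + f \left(-5 + f^{2}\right)$ ($A{\left(f \right)} = 6 + \left(f f - 5\right) f = 6 + \left(f^{2} - 5\right) f = 6 + \left(-5 + f^{2}\right) f = 6 + f \left(-5 + f^{2}\right)$)
$\left(-3 - 12\right) A{\left(y{\left(N,3 \right)} \right)} = \left(-3 - 12\right) \left(6 + 18^{3} - 90\right) = - 15 \left(6 + 5832 - 90\right) = \left(-15\right) 5748 = -86220$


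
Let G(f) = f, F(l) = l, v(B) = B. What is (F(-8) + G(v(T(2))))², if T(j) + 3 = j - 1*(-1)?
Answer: 64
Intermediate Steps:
T(j) = -2 + j (T(j) = -3 + (j - 1*(-1)) = -3 + (j + 1) = -3 + (1 + j) = -2 + j)
(F(-8) + G(v(T(2))))² = (-8 + (-2 + 2))² = (-8 + 0)² = (-8)² = 64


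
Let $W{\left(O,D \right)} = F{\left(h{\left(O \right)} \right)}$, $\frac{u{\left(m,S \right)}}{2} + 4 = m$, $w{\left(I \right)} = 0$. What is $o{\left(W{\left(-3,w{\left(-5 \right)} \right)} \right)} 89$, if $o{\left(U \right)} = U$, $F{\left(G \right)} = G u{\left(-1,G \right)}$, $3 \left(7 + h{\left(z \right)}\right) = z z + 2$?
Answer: $\frac{8900}{3} \approx 2966.7$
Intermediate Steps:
$u{\left(m,S \right)} = -8 + 2 m$
$h{\left(z \right)} = - \frac{19}{3} + \frac{z^{2}}{3}$ ($h{\left(z \right)} = -7 + \frac{z z + 2}{3} = -7 + \frac{z^{2} + 2}{3} = -7 + \frac{2 + z^{2}}{3} = -7 + \left(\frac{2}{3} + \frac{z^{2}}{3}\right) = - \frac{19}{3} + \frac{z^{2}}{3}$)
$F{\left(G \right)} = - 10 G$ ($F{\left(G \right)} = G \left(-8 + 2 \left(-1\right)\right) = G \left(-8 - 2\right) = G \left(-10\right) = - 10 G$)
$W{\left(O,D \right)} = \frac{190}{3} - \frac{10 O^{2}}{3}$ ($W{\left(O,D \right)} = - 10 \left(- \frac{19}{3} + \frac{O^{2}}{3}\right) = \frac{190}{3} - \frac{10 O^{2}}{3}$)
$o{\left(W{\left(-3,w{\left(-5 \right)} \right)} \right)} 89 = \left(\frac{190}{3} - \frac{10 \left(-3\right)^{2}}{3}\right) 89 = \left(\frac{190}{3} - 30\right) 89 = \frac{100}{3} \cdot 89 = \frac{8900}{3}$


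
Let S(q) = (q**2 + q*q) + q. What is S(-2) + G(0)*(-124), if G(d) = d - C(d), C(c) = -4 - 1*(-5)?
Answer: 130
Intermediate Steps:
S(q) = q + 2*q**2 (S(q) = (q**2 + q**2) + q = 2*q**2 + q = q + 2*q**2)
C(c) = 1 (C(c) = -4 + 5 = 1)
G(d) = -1 + d (G(d) = d - 1*1 = d - 1 = -1 + d)
S(-2) + G(0)*(-124) = -2*(1 + 2*(-2)) + (-1 + 0)*(-124) = -2*(1 - 4) - 1*(-124) = -2*(-3) + 124 = 6 + 124 = 130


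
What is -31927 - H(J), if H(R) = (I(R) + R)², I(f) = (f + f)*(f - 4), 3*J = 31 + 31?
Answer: -43367083/81 ≈ -5.3540e+5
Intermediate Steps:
J = 62/3 (J = (31 + 31)/3 = (⅓)*62 = 62/3 ≈ 20.667)
I(f) = 2*f*(-4 + f) (I(f) = (2*f)*(-4 + f) = 2*f*(-4 + f))
H(R) = (R + 2*R*(-4 + R))² (H(R) = (2*R*(-4 + R) + R)² = (R + 2*R*(-4 + R))²)
-31927 - H(J) = -31927 - (62/3)²*(-7 + 2*(62/3))² = -31927 - 3844*(-7 + 124/3)²/9 = -31927 - 3844*(103/3)²/9 = -31927 - 3844*10609/(9*9) = -31927 - 1*40780996/81 = -31927 - 40780996/81 = -43367083/81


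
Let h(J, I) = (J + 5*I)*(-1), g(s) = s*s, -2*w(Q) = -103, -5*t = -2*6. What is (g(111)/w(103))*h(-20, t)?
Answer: 197136/103 ≈ 1913.9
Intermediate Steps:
t = 12/5 (t = -(-2)*6/5 = -1/5*(-12) = 12/5 ≈ 2.4000)
w(Q) = 103/2 (w(Q) = -1/2*(-103) = 103/2)
g(s) = s**2
h(J, I) = -J - 5*I
(g(111)/w(103))*h(-20, t) = (111**2/(103/2))*(-1*(-20) - 5*12/5) = (12321*(2/103))*(20 - 12) = (24642/103)*8 = 197136/103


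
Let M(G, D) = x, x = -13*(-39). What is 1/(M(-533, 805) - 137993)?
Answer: -1/137486 ≈ -7.2735e-6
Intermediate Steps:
x = 507
M(G, D) = 507
1/(M(-533, 805) - 137993) = 1/(507 - 137993) = 1/(-137486) = -1/137486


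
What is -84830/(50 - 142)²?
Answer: -42415/4232 ≈ -10.022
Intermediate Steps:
-84830/(50 - 142)² = -84830/((-92)²) = -84830/8464 = -84830*1/8464 = -42415/4232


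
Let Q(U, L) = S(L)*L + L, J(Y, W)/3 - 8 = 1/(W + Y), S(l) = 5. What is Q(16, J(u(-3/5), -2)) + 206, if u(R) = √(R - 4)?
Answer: 14870/43 - 18*I*√115/43 ≈ 345.81 - 4.489*I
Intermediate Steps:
u(R) = √(-4 + R)
J(Y, W) = 24 + 3/(W + Y)
Q(U, L) = 6*L (Q(U, L) = 5*L + L = 6*L)
Q(16, J(u(-3/5), -2)) + 206 = 6*(3*(1 + 8*(-2) + 8*√(-4 - 3/5))/(-2 + √(-4 - 3/5))) + 206 = 6*(3*(1 - 16 + 8*√(-4 - 3*⅕))/(-2 + √(-4 - 3*⅕))) + 206 = 6*(3*(1 - 16 + 8*√(-4 - ⅗))/(-2 + √(-4 - ⅗))) + 206 = 6*(3*(1 - 16 + 8*√(-23/5))/(-2 + √(-23/5))) + 206 = 6*(3*(1 - 16 + 8*(I*√115/5))/(-2 + I*√115/5)) + 206 = 6*(3*(1 - 16 + 8*I*√115/5)/(-2 + I*√115/5)) + 206 = 6*(3*(-15 + 8*I*√115/5)/(-2 + I*√115/5)) + 206 = 18*(-15 + 8*I*√115/5)/(-2 + I*√115/5) + 206 = 206 + 18*(-15 + 8*I*√115/5)/(-2 + I*√115/5)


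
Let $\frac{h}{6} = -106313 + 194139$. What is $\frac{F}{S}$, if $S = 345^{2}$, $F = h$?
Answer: $\frac{175652}{39675} \approx 4.4273$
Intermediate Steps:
$h = 526956$ ($h = 6 \left(-106313 + 194139\right) = 6 \cdot 87826 = 526956$)
$F = 526956$
$S = 119025$
$\frac{F}{S} = \frac{526956}{119025} = 526956 \cdot \frac{1}{119025} = \frac{175652}{39675}$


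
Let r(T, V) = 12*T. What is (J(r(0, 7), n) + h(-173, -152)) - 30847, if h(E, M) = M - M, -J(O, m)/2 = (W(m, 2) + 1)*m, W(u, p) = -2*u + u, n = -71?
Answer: -20623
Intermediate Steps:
W(u, p) = -u
J(O, m) = -2*m*(1 - m) (J(O, m) = -2*(-m + 1)*m = -2*(1 - m)*m = -2*m*(1 - m))
h(E, M) = 0
(J(r(0, 7), n) + h(-173, -152)) - 30847 = (2*(-71)*(-1 - 71) + 0) - 30847 = (2*(-71)*(-72) + 0) - 30847 = (10224 + 0) - 30847 = 10224 - 30847 = -20623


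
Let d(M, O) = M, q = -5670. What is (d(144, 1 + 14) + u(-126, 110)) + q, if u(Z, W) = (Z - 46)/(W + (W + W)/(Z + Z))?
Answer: -38002086/6875 ≈ -5527.6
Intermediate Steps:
u(Z, W) = (-46 + Z)/(W + W/Z) (u(Z, W) = (-46 + Z)/(W + (2*W)/((2*Z))) = (-46 + Z)/(W + (2*W)*(1/(2*Z))) = (-46 + Z)/(W + W/Z))
(d(144, 1 + 14) + u(-126, 110)) + q = (144 - 126*(-46 - 126)/(110*(1 - 126))) - 5670 = (144 - 126*1/110*(-172)/(-125)) - 5670 = (144 - 126*1/110*(-1/125)*(-172)) - 5670 = (144 - 10836/6875) - 5670 = 979164/6875 - 5670 = -38002086/6875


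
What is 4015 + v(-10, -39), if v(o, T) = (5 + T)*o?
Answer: 4355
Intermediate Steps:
v(o, T) = o*(5 + T)
4015 + v(-10, -39) = 4015 - 10*(5 - 39) = 4015 - 10*(-34) = 4015 + 340 = 4355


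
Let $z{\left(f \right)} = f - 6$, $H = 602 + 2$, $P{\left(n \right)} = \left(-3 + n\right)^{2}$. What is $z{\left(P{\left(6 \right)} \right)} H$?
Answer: $1812$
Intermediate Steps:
$H = 604$
$z{\left(f \right)} = -6 + f$
$z{\left(P{\left(6 \right)} \right)} H = \left(-6 + \left(-3 + 6\right)^{2}\right) 604 = \left(-6 + 3^{2}\right) 604 = \left(-6 + 9\right) 604 = 3 \cdot 604 = 1812$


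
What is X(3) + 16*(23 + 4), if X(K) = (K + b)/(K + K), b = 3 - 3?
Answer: 865/2 ≈ 432.50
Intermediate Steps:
b = 0
X(K) = ½ (X(K) = (K + 0)/(K + K) = K/((2*K)) = K*(1/(2*K)) = ½)
X(3) + 16*(23 + 4) = ½ + 16*(23 + 4) = ½ + 16*27 = ½ + 432 = 865/2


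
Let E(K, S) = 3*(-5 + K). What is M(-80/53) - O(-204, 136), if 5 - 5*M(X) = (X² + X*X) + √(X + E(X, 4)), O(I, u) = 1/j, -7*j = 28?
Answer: 3805/11236 - I*√59095/265 ≈ 0.33864 - 0.91734*I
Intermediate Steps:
j = -4 (j = -⅐*28 = -4)
E(K, S) = -15 + 3*K
O(I, u) = -¼ (O(I, u) = 1/(-4) = -¼)
M(X) = 1 - 2*X²/5 - √(-15 + 4*X)/5 (M(X) = 1 - ((X² + X*X) + √(X + (-15 + 3*X)))/5 = 1 - ((X² + X²) + √(-15 + 4*X))/5 = 1 - (2*X² + √(-15 + 4*X))/5 = 1 - (√(-15 + 4*X) + 2*X²)/5 = 1 + (-2*X²/5 - √(-15 + 4*X)/5) = 1 - 2*X²/5 - √(-15 + 4*X)/5)
M(-80/53) - O(-204, 136) = (1 - 2*(-80/53)²/5 - √(-15 + 4*(-80/53))/5) - 1*(-¼) = (1 - 2*(-80*1/53)²/5 - √(-15 + 4*(-80*1/53))/5) + ¼ = (1 - 2*(-80/53)²/5 - √(-15 + 4*(-80/53))/5) + ¼ = (1 - ⅖*6400/2809 - √(-15 - 320/53)/5) + ¼ = (1 - 2560/2809 - I*√59095/265) + ¼ = (249/2809 - I*√59095/265) + ¼ = 3805/11236 - I*√59095/265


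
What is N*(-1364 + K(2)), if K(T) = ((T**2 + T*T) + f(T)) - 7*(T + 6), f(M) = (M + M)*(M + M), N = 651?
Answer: -908796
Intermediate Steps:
f(M) = 4*M**2 (f(M) = (2*M)*(2*M) = 4*M**2)
K(T) = -42 - 7*T + 6*T**2 (K(T) = ((T**2 + T*T) + 4*T**2) - 7*(T + 6) = ((T**2 + T**2) + 4*T**2) - 7*(6 + T) = (2*T**2 + 4*T**2) - (42 + 7*T) = 6*T**2 + (-42 - 7*T) = -42 - 7*T + 6*T**2)
N*(-1364 + K(2)) = 651*(-1364 + (-42 - 7*2 + 6*2**2)) = 651*(-1364 + (-42 - 14 + 6*4)) = 651*(-1364 + (-42 - 14 + 24)) = 651*(-1364 - 32) = 651*(-1396) = -908796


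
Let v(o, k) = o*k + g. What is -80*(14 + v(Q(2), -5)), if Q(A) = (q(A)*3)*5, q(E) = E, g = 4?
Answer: 10560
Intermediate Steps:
Q(A) = 15*A (Q(A) = (A*3)*5 = (3*A)*5 = 15*A)
v(o, k) = 4 + k*o (v(o, k) = o*k + 4 = k*o + 4 = 4 + k*o)
-80*(14 + v(Q(2), -5)) = -80*(14 + (4 - 75*2)) = -80*(14 + (4 - 5*30)) = -80*(14 + (4 - 150)) = -80*(14 - 146) = -80*(-132) = 10560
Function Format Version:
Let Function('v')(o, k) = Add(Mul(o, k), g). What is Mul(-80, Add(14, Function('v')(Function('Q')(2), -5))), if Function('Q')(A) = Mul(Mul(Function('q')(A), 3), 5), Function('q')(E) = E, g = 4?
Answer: 10560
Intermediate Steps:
Function('Q')(A) = Mul(15, A) (Function('Q')(A) = Mul(Mul(A, 3), 5) = Mul(Mul(3, A), 5) = Mul(15, A))
Function('v')(o, k) = Add(4, Mul(k, o)) (Function('v')(o, k) = Add(Mul(o, k), 4) = Add(Mul(k, o), 4) = Add(4, Mul(k, o)))
Mul(-80, Add(14, Function('v')(Function('Q')(2), -5))) = Mul(-80, Add(14, Add(4, Mul(-5, Mul(15, 2))))) = Mul(-80, Add(14, Add(4, Mul(-5, 30)))) = Mul(-80, Add(14, Add(4, -150))) = Mul(-80, Add(14, -146)) = Mul(-80, -132) = 10560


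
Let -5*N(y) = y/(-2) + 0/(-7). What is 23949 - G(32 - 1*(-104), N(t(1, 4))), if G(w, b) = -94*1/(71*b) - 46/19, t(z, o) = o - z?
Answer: 96949261/4047 ≈ 23956.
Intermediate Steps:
N(y) = y/10 (N(y) = -(y/(-2) + 0/(-7))/5 = -(y*(-½) + 0*(-⅐))/5 = -(-y/2 + 0)/5 = -(-1)*y/10 = y/10)
G(w, b) = -46/19 - 94/(71*b) (G(w, b) = -94/(71*b) - 46*1/19 = -94/(71*b) - 46/19 = -46/19 - 94/(71*b))
23949 - G(32 - 1*(-104), N(t(1, 4))) = 23949 - 2*(-893 - 1633*(4 - 1*1)/10)/(1349*((4 - 1*1)/10)) = 23949 - 2*(-893 - 1633*(4 - 1)/10)/(1349*((4 - 1)/10)) = 23949 - 2*(-893 - 1633*3/10)/(1349*((⅒)*3)) = 23949 - 2*(-893 - 1633*3/10)/(1349*3/10) = 23949 - 2*10*(-893 - 4899/10)/(1349*3) = 23949 - 2*10*(-13829)/(1349*3*10) = 23949 - 1*(-27658/4047) = 23949 + 27658/4047 = 96949261/4047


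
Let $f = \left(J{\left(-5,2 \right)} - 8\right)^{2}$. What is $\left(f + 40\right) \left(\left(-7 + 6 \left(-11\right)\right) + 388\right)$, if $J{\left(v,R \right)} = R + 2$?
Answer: $17640$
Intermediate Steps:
$J{\left(v,R \right)} = 2 + R$
$f = 16$ ($f = \left(\left(2 + 2\right) - 8\right)^{2} = \left(4 - 8\right)^{2} = \left(-4\right)^{2} = 16$)
$\left(f + 40\right) \left(\left(-7 + 6 \left(-11\right)\right) + 388\right) = \left(16 + 40\right) \left(\left(-7 + 6 \left(-11\right)\right) + 388\right) = 56 \left(\left(-7 - 66\right) + 388\right) = 56 \left(-73 + 388\right) = 56 \cdot 315 = 17640$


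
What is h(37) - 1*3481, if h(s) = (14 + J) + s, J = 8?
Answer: -3422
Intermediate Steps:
h(s) = 22 + s (h(s) = (14 + 8) + s = 22 + s)
h(37) - 1*3481 = (22 + 37) - 1*3481 = 59 - 3481 = -3422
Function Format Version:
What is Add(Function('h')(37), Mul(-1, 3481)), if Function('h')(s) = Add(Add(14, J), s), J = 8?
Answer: -3422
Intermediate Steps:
Function('h')(s) = Add(22, s) (Function('h')(s) = Add(Add(14, 8), s) = Add(22, s))
Add(Function('h')(37), Mul(-1, 3481)) = Add(Add(22, 37), Mul(-1, 3481)) = Add(59, -3481) = -3422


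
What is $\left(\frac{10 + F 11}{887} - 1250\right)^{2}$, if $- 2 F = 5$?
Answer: $\frac{4917461476225}{3147076} \approx 1.5626 \cdot 10^{6}$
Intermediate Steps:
$F = - \frac{5}{2}$ ($F = \left(- \frac{1}{2}\right) 5 = - \frac{5}{2} \approx -2.5$)
$\left(\frac{10 + F 11}{887} - 1250\right)^{2} = \left(\frac{10 - \frac{55}{2}}{887} - 1250\right)^{2} = \left(\left(10 - \frac{55}{2}\right) \frac{1}{887} - 1250\right)^{2} = \left(\left(- \frac{35}{2}\right) \frac{1}{887} - 1250\right)^{2} = \left(- \frac{35}{1774} - 1250\right)^{2} = \left(- \frac{2217535}{1774}\right)^{2} = \frac{4917461476225}{3147076}$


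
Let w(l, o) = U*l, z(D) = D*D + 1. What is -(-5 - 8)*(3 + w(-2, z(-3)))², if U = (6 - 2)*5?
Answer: 17797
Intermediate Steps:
z(D) = 1 + D² (z(D) = D² + 1 = 1 + D²)
U = 20 (U = 4*5 = 20)
w(l, o) = 20*l
-(-5 - 8)*(3 + w(-2, z(-3)))² = -(-5 - 8)*(3 + 20*(-2))² = -(-13)*(3 - 40)² = -(-13)*(-37)² = -(-13)*1369 = -1*(-17797) = 17797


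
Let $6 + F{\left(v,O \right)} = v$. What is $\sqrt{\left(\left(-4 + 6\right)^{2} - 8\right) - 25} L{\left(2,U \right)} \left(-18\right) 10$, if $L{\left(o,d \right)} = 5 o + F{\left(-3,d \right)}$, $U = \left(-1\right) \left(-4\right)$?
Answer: $- 180 i \sqrt{29} \approx - 969.33 i$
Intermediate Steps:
$F{\left(v,O \right)} = -6 + v$
$U = 4$
$L{\left(o,d \right)} = -9 + 5 o$ ($L{\left(o,d \right)} = 5 o - 9 = -9 + 5 o$)
$\sqrt{\left(\left(-4 + 6\right)^{2} - 8\right) - 25} L{\left(2,U \right)} \left(-18\right) 10 = \sqrt{\left(\left(-4 + 6\right)^{2} - 8\right) - 25} \left(-9 + 5 \cdot 2\right) \left(-18\right) 10 = \sqrt{\left(2^{2} - 8\right) - 25} \left(-9 + 10\right) \left(-18\right) 10 = \sqrt{\left(4 - 8\right) - 25} \cdot 1 \left(-18\right) 10 = \sqrt{-4 - 25} \left(-18\right) 10 = \sqrt{-29} \left(-18\right) 10 = i \sqrt{29} \left(-18\right) 10 = - 18 i \sqrt{29} \cdot 10 = - 180 i \sqrt{29}$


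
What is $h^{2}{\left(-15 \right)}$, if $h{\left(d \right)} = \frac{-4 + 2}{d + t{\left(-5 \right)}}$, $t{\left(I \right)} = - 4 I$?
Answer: $\frac{4}{25} \approx 0.16$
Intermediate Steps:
$h{\left(d \right)} = - \frac{2}{20 + d}$ ($h{\left(d \right)} = \frac{-4 + 2}{d - -20} = - \frac{2}{d + 20} = - \frac{2}{20 + d}$)
$h^{2}{\left(-15 \right)} = \left(- \frac{2}{20 - 15}\right)^{2} = \left(- \frac{2}{5}\right)^{2} = \frac{4}{25}$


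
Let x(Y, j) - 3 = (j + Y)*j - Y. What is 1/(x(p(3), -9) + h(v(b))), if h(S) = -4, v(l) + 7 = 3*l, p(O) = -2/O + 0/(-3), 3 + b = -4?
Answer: 3/260 ≈ 0.011538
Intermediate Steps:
b = -7 (b = -3 - 4 = -7)
p(O) = -2/O (p(O) = -2/O + 0*(-⅓) = -2/O + 0 = -2/O)
x(Y, j) = 3 - Y + j*(Y + j) (x(Y, j) = 3 + ((j + Y)*j - Y) = 3 + ((Y + j)*j - Y) = 3 + (j*(Y + j) - Y) = 3 + (-Y + j*(Y + j)) = 3 - Y + j*(Y + j))
v(l) = -7 + 3*l
1/(x(p(3), -9) + h(v(b))) = 1/((3 + (-9)² - (-2)/3 - 2/3*(-9)) - 4) = 1/((3 + 81 - (-2)/3 - 2*⅓*(-9)) - 4) = 1/((3 + 81 - 1*(-⅔) - ⅔*(-9)) - 4) = 1/((3 + 81 + ⅔ + 6) - 4) = 1/(272/3 - 4) = 1/(260/3) = 3/260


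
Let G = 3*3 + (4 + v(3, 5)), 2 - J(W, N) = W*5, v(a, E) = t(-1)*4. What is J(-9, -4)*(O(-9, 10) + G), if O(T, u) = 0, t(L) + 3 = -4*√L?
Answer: 47 - 752*I ≈ 47.0 - 752.0*I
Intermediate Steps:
t(L) = -3 - 4*√L
v(a, E) = -12 - 16*I (v(a, E) = (-3 - 4*I)*4 = -12 - 16*I)
J(W, N) = 2 - 5*W (J(W, N) = 2 - W*5 = 2 - 5*W)
G = 1 - 16*I (G = 3*3 + (4 + (-12 - 16*I)) = 9 + (-8 - 16*I) = 1 - 16*I ≈ 1.0 - 16.0*I)
J(-9, -4)*(O(-9, 10) + G) = (2 - 5*(-9))*(0 + (1 - 16*I)) = (2 + 45)*(1 - 16*I) = 47*(1 - 16*I) = 47 - 752*I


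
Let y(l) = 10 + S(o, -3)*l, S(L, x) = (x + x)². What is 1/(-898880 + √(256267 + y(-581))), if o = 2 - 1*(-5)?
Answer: -898880/807985019039 - √235361/807985019039 ≈ -1.1131e-6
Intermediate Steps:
o = 7 (o = 2 + 5 = 7)
S(L, x) = 4*x² (S(L, x) = (2*x)² = 4*x²)
y(l) = 10 + 36*l (y(l) = 10 + (4*(-3)²)*l = 10 + (4*9)*l = 10 + 36*l)
1/(-898880 + √(256267 + y(-581))) = 1/(-898880 + √(256267 + (10 + 36*(-581)))) = 1/(-898880 + √(256267 + (10 - 20916))) = 1/(-898880 + √(256267 - 20906)) = 1/(-898880 + √235361)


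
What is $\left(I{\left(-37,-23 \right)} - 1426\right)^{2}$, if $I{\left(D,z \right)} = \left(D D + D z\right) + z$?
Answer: $594441$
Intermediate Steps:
$I{\left(D,z \right)} = z + D^{2} + D z$ ($I{\left(D,z \right)} = \left(D^{2} + D z\right) + z = z + D^{2} + D z$)
$\left(I{\left(-37,-23 \right)} - 1426\right)^{2} = \left(\left(-23 + \left(-37\right)^{2} - -851\right) - 1426\right)^{2} = \left(\left(-23 + 1369 + 851\right) - 1426\right)^{2} = \left(2197 - 1426\right)^{2} = 771^{2} = 594441$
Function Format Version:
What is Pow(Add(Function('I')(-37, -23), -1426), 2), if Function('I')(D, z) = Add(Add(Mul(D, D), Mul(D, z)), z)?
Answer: 594441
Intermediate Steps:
Function('I')(D, z) = Add(z, Pow(D, 2), Mul(D, z)) (Function('I')(D, z) = Add(Add(Pow(D, 2), Mul(D, z)), z) = Add(z, Pow(D, 2), Mul(D, z)))
Pow(Add(Function('I')(-37, -23), -1426), 2) = Pow(Add(Add(-23, Pow(-37, 2), Mul(-37, -23)), -1426), 2) = Pow(Add(Add(-23, 1369, 851), -1426), 2) = Pow(Add(2197, -1426), 2) = Pow(771, 2) = 594441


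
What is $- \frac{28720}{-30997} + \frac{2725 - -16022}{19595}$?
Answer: $\frac{1143869159}{607386215} \approx 1.8833$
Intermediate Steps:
$- \frac{28720}{-30997} + \frac{2725 - -16022}{19595} = \left(-28720\right) \left(- \frac{1}{30997}\right) + \left(2725 + 16022\right) \frac{1}{19595} = \frac{28720}{30997} + 18747 \cdot \frac{1}{19595} = \frac{28720}{30997} + \frac{18747}{19595} = \frac{1143869159}{607386215}$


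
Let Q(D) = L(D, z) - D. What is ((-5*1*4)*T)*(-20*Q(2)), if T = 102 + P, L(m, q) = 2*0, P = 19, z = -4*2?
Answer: -96800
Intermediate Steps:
z = -8
L(m, q) = 0
T = 121 (T = 102 + 19 = 121)
Q(D) = -D (Q(D) = 0 - D = -D)
((-5*1*4)*T)*(-20*Q(2)) = ((-5*1*4)*121)*(-(-20)*2) = (-5*4*121)*(-20*(-2)) = -20*121*40 = -2420*40 = -96800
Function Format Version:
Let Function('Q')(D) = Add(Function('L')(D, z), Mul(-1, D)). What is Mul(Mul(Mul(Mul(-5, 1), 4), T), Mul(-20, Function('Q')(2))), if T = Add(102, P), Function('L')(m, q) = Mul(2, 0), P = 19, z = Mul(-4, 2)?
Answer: -96800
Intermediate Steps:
z = -8
Function('L')(m, q) = 0
T = 121 (T = Add(102, 19) = 121)
Function('Q')(D) = Mul(-1, D) (Function('Q')(D) = Add(0, Mul(-1, D)) = Mul(-1, D))
Mul(Mul(Mul(Mul(-5, 1), 4), T), Mul(-20, Function('Q')(2))) = Mul(Mul(Mul(Mul(-5, 1), 4), 121), Mul(-20, Mul(-1, 2))) = Mul(Mul(Mul(-5, 4), 121), Mul(-20, -2)) = Mul(Mul(-20, 121), 40) = Mul(-2420, 40) = -96800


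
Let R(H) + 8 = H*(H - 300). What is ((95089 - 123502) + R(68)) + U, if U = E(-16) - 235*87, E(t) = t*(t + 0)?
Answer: -64386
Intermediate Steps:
E(t) = t² (E(t) = t*t = t²)
R(H) = -8 + H*(-300 + H) (R(H) = -8 + H*(H - 300) = -8 + H*(-300 + H))
U = -20189 (U = (-16)² - 235*87 = 256 - 20445 = -20189)
((95089 - 123502) + R(68)) + U = ((95089 - 123502) + (-8 + 68² - 300*68)) - 20189 = (-28413 + (-8 + 4624 - 20400)) - 20189 = (-28413 - 15784) - 20189 = -44197 - 20189 = -64386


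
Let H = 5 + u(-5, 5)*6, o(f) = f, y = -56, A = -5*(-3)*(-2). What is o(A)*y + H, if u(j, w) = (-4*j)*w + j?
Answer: 2255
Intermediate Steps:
A = -30 (A = 15*(-2) = -30)
u(j, w) = j - 4*j*w (u(j, w) = -4*j*w + j = j - 4*j*w)
H = 575 (H = 5 - 5*(1 - 4*5)*6 = 5 - 5*(1 - 20)*6 = 5 - 5*(-19)*6 = 5 + 95*6 = 5 + 570 = 575)
o(A)*y + H = -30*(-56) + 575 = 1680 + 575 = 2255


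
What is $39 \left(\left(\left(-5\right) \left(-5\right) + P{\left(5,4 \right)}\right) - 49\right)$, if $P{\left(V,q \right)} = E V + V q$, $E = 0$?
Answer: $-156$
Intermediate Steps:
$P{\left(V,q \right)} = V q$ ($P{\left(V,q \right)} = 0 V + V q = 0 + V q = V q$)
$39 \left(\left(\left(-5\right) \left(-5\right) + P{\left(5,4 \right)}\right) - 49\right) = 39 \left(\left(\left(-5\right) \left(-5\right) + 5 \cdot 4\right) - 49\right) = 39 \left(\left(25 + 20\right) - 49\right) = 39 \left(45 - 49\right) = 39 \left(-4\right) = -156$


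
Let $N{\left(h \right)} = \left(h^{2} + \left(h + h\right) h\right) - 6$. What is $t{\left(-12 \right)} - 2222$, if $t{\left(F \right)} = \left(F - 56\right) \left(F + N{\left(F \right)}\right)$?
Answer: $-30374$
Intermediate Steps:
$N{\left(h \right)} = -6 + 3 h^{2}$ ($N{\left(h \right)} = \left(h^{2} + 2 h h\right) - 6 = \left(h^{2} + 2 h^{2}\right) - 6 = 3 h^{2} - 6 = -6 + 3 h^{2}$)
$t{\left(F \right)} = \left(-56 + F\right) \left(-6 + F + 3 F^{2}\right)$ ($t{\left(F \right)} = \left(F - 56\right) \left(F + \left(-6 + 3 F^{2}\right)\right) = \left(-56 + F\right) \left(-6 + F + 3 F^{2}\right)$)
$t{\left(-12 \right)} - 2222 = \left(336 - 167 \left(-12\right)^{2} - -744 + 3 \left(-12\right)^{3}\right) - 2222 = \left(336 - 24048 + 744 + 3 \left(-1728\right)\right) - 2222 = \left(336 - 24048 + 744 - 5184\right) - 2222 = -28152 - 2222 = -30374$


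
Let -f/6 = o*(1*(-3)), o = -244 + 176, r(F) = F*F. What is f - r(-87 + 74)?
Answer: -1393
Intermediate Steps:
r(F) = F**2
o = -68
f = -1224 (f = -(-408)*1*(-3) = -(-408)*(-3) = -6*204 = -1224)
f - r(-87 + 74) = -1224 - (-87 + 74)**2 = -1224 - 1*(-13)**2 = -1224 - 1*169 = -1224 - 169 = -1393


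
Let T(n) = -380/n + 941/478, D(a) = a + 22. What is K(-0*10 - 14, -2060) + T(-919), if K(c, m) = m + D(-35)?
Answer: -909585167/439282 ≈ -2070.6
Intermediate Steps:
D(a) = 22 + a
K(c, m) = -13 + m (K(c, m) = m + (22 - 35) = m - 13 = -13 + m)
T(n) = 941/478 - 380/n (T(n) = -380/n + 941*(1/478) = -380/n + 941/478 = 941/478 - 380/n)
K(-0*10 - 14, -2060) + T(-919) = (-13 - 2060) + (941/478 - 380/(-919)) = -2073 + (941/478 - 380*(-1/919)) = -2073 + (941/478 + 380/919) = -2073 + 1046419/439282 = -909585167/439282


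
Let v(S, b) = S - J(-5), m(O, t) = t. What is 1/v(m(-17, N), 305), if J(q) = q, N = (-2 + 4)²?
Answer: ⅑ ≈ 0.11111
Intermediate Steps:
N = 4 (N = 2² = 4)
v(S, b) = 5 + S (v(S, b) = S - 1*(-5) = S + 5 = 5 + S)
1/v(m(-17, N), 305) = 1/(5 + 4) = 1/9 = ⅑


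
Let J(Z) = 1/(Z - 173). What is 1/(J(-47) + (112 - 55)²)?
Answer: 220/714779 ≈ 0.00030779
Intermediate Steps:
J(Z) = 1/(-173 + Z)
1/(J(-47) + (112 - 55)²) = 1/(1/(-173 - 47) + (112 - 55)²) = 1/(1/(-220) + 57²) = 1/(-1/220 + 3249) = 1/(714779/220) = 220/714779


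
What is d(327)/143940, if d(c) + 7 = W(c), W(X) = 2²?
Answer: -1/47980 ≈ -2.0842e-5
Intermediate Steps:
W(X) = 4
d(c) = -3 (d(c) = -7 + 4 = -3)
d(327)/143940 = -3/143940 = -3*1/143940 = -1/47980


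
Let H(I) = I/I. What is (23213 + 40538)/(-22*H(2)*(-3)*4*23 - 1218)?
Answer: 63751/4854 ≈ 13.134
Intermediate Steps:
H(I) = 1
(23213 + 40538)/(-22*H(2)*(-3)*4*23 - 1218) = (23213 + 40538)/(-22*1*(-3)*4*23 - 1218) = 63751/(-(-66)*4*23 - 1218) = 63751/(-22*(-12)*23 - 1218) = 63751/(264*23 - 1218) = 63751/(6072 - 1218) = 63751/4854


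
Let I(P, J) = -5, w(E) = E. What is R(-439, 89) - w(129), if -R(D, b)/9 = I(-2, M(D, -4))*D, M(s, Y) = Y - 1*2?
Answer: -19884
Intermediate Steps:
M(s, Y) = -2 + Y (M(s, Y) = Y - 2 = -2 + Y)
R(D, b) = 45*D (R(D, b) = -(-45)*D = 45*D)
R(-439, 89) - w(129) = 45*(-439) - 1*129 = -19755 - 129 = -19884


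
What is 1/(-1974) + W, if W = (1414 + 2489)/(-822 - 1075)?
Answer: -1100917/534954 ≈ -2.0580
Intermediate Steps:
W = -3903/1897 (W = 3903/(-1897) = 3903*(-1/1897) = -3903/1897 ≈ -2.0575)
1/(-1974) + W = 1/(-1974) - 3903/1897 = -1/1974 - 3903/1897 = -1100917/534954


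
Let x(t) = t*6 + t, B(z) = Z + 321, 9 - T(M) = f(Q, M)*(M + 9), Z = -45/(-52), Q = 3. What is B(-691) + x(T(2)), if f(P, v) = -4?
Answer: 36029/52 ≈ 692.87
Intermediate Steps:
Z = 45/52 (Z = -45*(-1/52) = 45/52 ≈ 0.86539)
T(M) = 45 + 4*M (T(M) = 9 - (-4)*(M + 9) = 9 - (-4)*(9 + M) = 9 - (-36 - 4*M) = 9 + (36 + 4*M) = 45 + 4*M)
B(z) = 16737/52 (B(z) = 45/52 + 321 = 16737/52)
x(t) = 7*t (x(t) = 6*t + t = 7*t)
B(-691) + x(T(2)) = 16737/52 + 7*(45 + 4*2) = 16737/52 + 7*(45 + 8) = 16737/52 + 7*53 = 16737/52 + 371 = 36029/52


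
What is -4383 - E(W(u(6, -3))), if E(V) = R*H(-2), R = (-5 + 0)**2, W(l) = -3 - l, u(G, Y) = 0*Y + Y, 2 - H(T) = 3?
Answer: -4358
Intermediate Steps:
H(T) = -1 (H(T) = 2 - 1*3 = 2 - 3 = -1)
u(G, Y) = Y (u(G, Y) = 0 + Y = Y)
R = 25 (R = (-5)**2 = 25)
E(V) = -25 (E(V) = 25*(-1) = -25)
-4383 - E(W(u(6, -3))) = -4383 - 1*(-25) = -4383 + 25 = -4358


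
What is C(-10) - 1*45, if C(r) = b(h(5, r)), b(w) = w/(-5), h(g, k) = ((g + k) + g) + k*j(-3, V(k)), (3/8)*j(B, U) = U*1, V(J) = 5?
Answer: -55/3 ≈ -18.333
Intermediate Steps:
j(B, U) = 8*U/3 (j(B, U) = 8*(U*1)/3 = 8*U/3)
h(g, k) = 2*g + 43*k/3 (h(g, k) = ((g + k) + g) + k*((8/3)*5) = (k + 2*g) + k*(40/3) = (k + 2*g) + 40*k/3 = 2*g + 43*k/3)
b(w) = -w/5 (b(w) = w*(-⅕) = -w/5)
C(r) = -2 - 43*r/15 (C(r) = -(2*5 + 43*r/3)/5 = -(10 + 43*r/3)/5 = -2 - 43*r/15)
C(-10) - 1*45 = (-2 - 43/15*(-10)) - 1*45 = (-2 + 86/3) - 45 = 80/3 - 45 = -55/3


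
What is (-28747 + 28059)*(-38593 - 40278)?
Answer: 54263248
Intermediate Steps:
(-28747 + 28059)*(-38593 - 40278) = -688*(-78871) = 54263248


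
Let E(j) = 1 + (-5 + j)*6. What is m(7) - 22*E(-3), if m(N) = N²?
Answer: 1083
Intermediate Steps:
E(j) = -29 + 6*j (E(j) = 1 + (-30 + 6*j) = -29 + 6*j)
m(7) - 22*E(-3) = 7² - 22*(-29 + 6*(-3)) = 49 - 22*(-29 - 18) = 49 - 22*(-47) = 49 + 1034 = 1083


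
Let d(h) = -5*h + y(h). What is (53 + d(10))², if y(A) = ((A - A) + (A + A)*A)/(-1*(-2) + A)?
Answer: 3481/9 ≈ 386.78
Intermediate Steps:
y(A) = 2*A²/(2 + A) (y(A) = (0 + (2*A)*A)/(2 + A) = (0 + 2*A²)/(2 + A) = (2*A²)/(2 + A) = 2*A²/(2 + A))
d(h) = -5*h + 2*h²/(2 + h)
(53 + d(10))² = (53 + 10*(-10 - 3*10)/(2 + 10))² = (53 + 10*(-10 - 30)/12)² = (53 + 10*(1/12)*(-40))² = (53 - 100/3)² = (59/3)² = 3481/9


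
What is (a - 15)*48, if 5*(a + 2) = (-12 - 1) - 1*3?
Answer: -4848/5 ≈ -969.60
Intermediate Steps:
a = -26/5 (a = -2 + ((-12 - 1) - 1*3)/5 = -2 + (-13 - 3)/5 = -2 + (⅕)*(-16) = -2 - 16/5 = -26/5 ≈ -5.2000)
(a - 15)*48 = (-26/5 - 15)*48 = -101/5*48 = -4848/5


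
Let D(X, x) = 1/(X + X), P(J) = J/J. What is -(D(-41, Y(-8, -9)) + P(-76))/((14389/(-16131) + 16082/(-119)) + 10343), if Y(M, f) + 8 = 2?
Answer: -9146277/94508270324 ≈ -9.6778e-5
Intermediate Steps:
Y(M, f) = -6 (Y(M, f) = -8 + 2 = -6)
P(J) = 1
D(X, x) = 1/(2*X)
-(D(-41, Y(-8, -9)) + P(-76))/((14389/(-16131) + 16082/(-119)) + 10343) = -((½)/(-41) + 1)/((14389/(-16131) + 16082/(-119)) + 10343) = -((½)*(-1/41) + 1)/((14389*(-1/16131) + 16082*(-1/119)) + 10343) = -(-1/82 + 1)/((-14389/16131 - 946/7) + 10343) = -81/(82*(-15360649/112917 + 10343)) = -81/(82*1152539882/112917) = -81*112917/(82*1152539882) = -1*9146277/94508270324 = -9146277/94508270324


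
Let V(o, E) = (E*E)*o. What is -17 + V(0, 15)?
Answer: -17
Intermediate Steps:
V(o, E) = o*E² (V(o, E) = E²*o = o*E²)
-17 + V(0, 15) = -17 + 0*15² = -17 + 0*225 = -17 + 0 = -17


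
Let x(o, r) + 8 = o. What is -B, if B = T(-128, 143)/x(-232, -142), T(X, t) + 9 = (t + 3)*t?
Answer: 20869/240 ≈ 86.954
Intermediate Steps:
x(o, r) = -8 + o
T(X, t) = -9 + t*(3 + t) (T(X, t) = -9 + (t + 3)*t = -9 + (3 + t)*t = -9 + t*(3 + t))
B = -20869/240 (B = (-9 + 143**2 + 3*143)/(-8 - 232) = (-9 + 20449 + 429)/(-240) = 20869*(-1/240) = -20869/240 ≈ -86.954)
-B = -1*(-20869/240) = 20869/240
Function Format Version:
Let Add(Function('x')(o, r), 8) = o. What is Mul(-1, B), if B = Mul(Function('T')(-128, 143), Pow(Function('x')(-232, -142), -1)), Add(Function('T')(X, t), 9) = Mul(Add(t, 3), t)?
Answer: Rational(20869, 240) ≈ 86.954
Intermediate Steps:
Function('x')(o, r) = Add(-8, o)
Function('T')(X, t) = Add(-9, Mul(t, Add(3, t))) (Function('T')(X, t) = Add(-9, Mul(Add(t, 3), t)) = Add(-9, Mul(Add(3, t), t)) = Add(-9, Mul(t, Add(3, t))))
B = Rational(-20869, 240) (B = Mul(Add(-9, Pow(143, 2), Mul(3, 143)), Pow(Add(-8, -232), -1)) = Mul(Add(-9, 20449, 429), Pow(-240, -1)) = Mul(20869, Rational(-1, 240)) = Rational(-20869, 240) ≈ -86.954)
Mul(-1, B) = Mul(-1, Rational(-20869, 240)) = Rational(20869, 240)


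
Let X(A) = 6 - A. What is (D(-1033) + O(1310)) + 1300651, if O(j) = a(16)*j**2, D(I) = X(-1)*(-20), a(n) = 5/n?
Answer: 7347169/4 ≈ 1.8368e+6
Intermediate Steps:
D(I) = -140 (D(I) = (6 - 1*(-1))*(-20) = (6 + 1)*(-20) = 7*(-20) = -140)
O(j) = 5*j**2/16 (O(j) = (5/16)*j**2 = (5*(1/16))*j**2 = 5*j**2/16)
(D(-1033) + O(1310)) + 1300651 = (-140 + (5/16)*1310**2) + 1300651 = (-140 + (5/16)*1716100) + 1300651 = (-140 + 2145125/4) + 1300651 = 2144565/4 + 1300651 = 7347169/4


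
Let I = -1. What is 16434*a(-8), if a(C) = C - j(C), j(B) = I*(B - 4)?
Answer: -328680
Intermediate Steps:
j(B) = 4 - B (j(B) = -(B - 4) = -(-4 + B) = 4 - B)
a(C) = -4 + 2*C (a(C) = C - (4 - C) = C + (-4 + C) = -4 + 2*C)
16434*a(-8) = 16434*(-4 + 2*(-8)) = 16434*(-4 - 16) = 16434*(-20) = -328680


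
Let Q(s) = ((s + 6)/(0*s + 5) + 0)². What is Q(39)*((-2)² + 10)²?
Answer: 15876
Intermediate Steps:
Q(s) = (6/5 + s/5)² (Q(s) = ((6 + s)/(0 + 5) + 0)² = ((6 + s)/5 + 0)² = ((6 + s)*(⅕) + 0)² = ((6/5 + s/5) + 0)² = (6/5 + s/5)²)
Q(39)*((-2)² + 10)² = ((6 + 39)²/25)*((-2)² + 10)² = ((1/25)*45²)*(4 + 10)² = ((1/25)*2025)*14² = 81*196 = 15876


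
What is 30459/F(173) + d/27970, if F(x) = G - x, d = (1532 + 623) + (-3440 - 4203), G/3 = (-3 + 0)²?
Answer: -426369739/2041810 ≈ -208.82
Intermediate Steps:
G = 27 (G = 3*(-3 + 0)² = 3*(-3)² = 3*9 = 27)
d = -5488 (d = 2155 - 7643 = -5488)
F(x) = 27 - x
30459/F(173) + d/27970 = 30459/(27 - 1*173) - 5488/27970 = 30459/(27 - 173) - 5488*1/27970 = 30459/(-146) - 2744/13985 = 30459*(-1/146) - 2744/13985 = -30459/146 - 2744/13985 = -426369739/2041810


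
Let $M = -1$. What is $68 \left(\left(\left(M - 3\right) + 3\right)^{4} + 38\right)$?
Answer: $2652$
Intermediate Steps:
$68 \left(\left(\left(M - 3\right) + 3\right)^{4} + 38\right) = 68 \left(\left(\left(-1 - 3\right) + 3\right)^{4} + 38\right) = 68 \left(\left(-4 + 3\right)^{4} + 38\right) = 68 \left(\left(-1\right)^{4} + 38\right) = 68 \left(1 + 38\right) = 68 \cdot 39 = 2652$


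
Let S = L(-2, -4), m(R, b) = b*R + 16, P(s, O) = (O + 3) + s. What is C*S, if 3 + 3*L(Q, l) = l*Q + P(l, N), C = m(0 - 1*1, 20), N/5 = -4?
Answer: 64/3 ≈ 21.333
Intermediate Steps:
N = -20 (N = 5*(-4) = -20)
P(s, O) = 3 + O + s (P(s, O) = (3 + O) + s = 3 + O + s)
m(R, b) = 16 + R*b (m(R, b) = R*b + 16 = 16 + R*b)
C = -4 (C = 16 + (0 - 1*1)*20 = 16 + (0 - 1)*20 = 16 - 1*20 = 16 - 20 = -4)
L(Q, l) = -20/3 + l/3 + Q*l/3 (L(Q, l) = -1 + (l*Q + (3 - 20 + l))/3 = -1 + (Q*l + (-17 + l))/3 = -1 + (-17 + l + Q*l)/3 = -1 + (-17/3 + l/3 + Q*l/3) = -20/3 + l/3 + Q*l/3)
S = -16/3 (S = -20/3 + (⅓)*(-4) + (⅓)*(-2)*(-4) = -20/3 - 4/3 + 8/3 = -16/3 ≈ -5.3333)
C*S = -4*(-16/3) = 64/3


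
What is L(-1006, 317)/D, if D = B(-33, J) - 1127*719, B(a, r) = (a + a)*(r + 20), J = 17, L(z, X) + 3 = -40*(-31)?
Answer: -1237/812755 ≈ -0.0015220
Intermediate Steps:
L(z, X) = 1237 (L(z, X) = -3 - 40*(-31) = -3 + 1240 = 1237)
B(a, r) = 2*a*(20 + r) (B(a, r) = (2*a)*(20 + r) = 2*a*(20 + r))
D = -812755 (D = 2*(-33)*(20 + 17) - 1127*719 = 2*(-33)*37 - 810313 = -2442 - 810313 = -812755)
L(-1006, 317)/D = 1237/(-812755) = 1237*(-1/812755) = -1237/812755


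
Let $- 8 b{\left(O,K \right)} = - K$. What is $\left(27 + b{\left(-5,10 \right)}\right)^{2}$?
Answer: $\frac{12769}{16} \approx 798.06$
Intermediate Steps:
$b{\left(O,K \right)} = \frac{K}{8}$ ($b{\left(O,K \right)} = - \frac{\left(-1\right) K}{8} = \frac{K}{8}$)
$\left(27 + b{\left(-5,10 \right)}\right)^{2} = \left(27 + \frac{1}{8} \cdot 10\right)^{2} = \left(27 + \frac{5}{4}\right)^{2} = \left(\frac{113}{4}\right)^{2} = \frac{12769}{16}$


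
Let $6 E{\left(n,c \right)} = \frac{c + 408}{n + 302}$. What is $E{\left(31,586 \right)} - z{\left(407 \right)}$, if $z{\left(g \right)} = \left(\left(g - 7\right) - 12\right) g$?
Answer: $- \frac{157757587}{999} \approx -1.5792 \cdot 10^{5}$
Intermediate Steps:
$E{\left(n,c \right)} = \frac{408 + c}{6 \left(302 + n\right)}$ ($E{\left(n,c \right)} = \frac{\left(c + 408\right) \frac{1}{n + 302}}{6} = \frac{\left(408 + c\right) \frac{1}{302 + n}}{6} = \frac{\frac{1}{302 + n} \left(408 + c\right)}{6} = \frac{408 + c}{6 \left(302 + n\right)}$)
$z{\left(g \right)} = g \left(-19 + g\right)$ ($z{\left(g \right)} = \left(\left(-7 + g\right) - 12\right) g = \left(-19 + g\right) g = g \left(-19 + g\right)$)
$E{\left(31,586 \right)} - z{\left(407 \right)} = \frac{408 + 586}{6 \left(302 + 31\right)} - 407 \left(-19 + 407\right) = \frac{1}{6} \cdot \frac{1}{333} \cdot 994 - 407 \cdot 388 = \frac{1}{6} \cdot \frac{1}{333} \cdot 994 - 157916 = \frac{497}{999} - 157916 = - \frac{157757587}{999}$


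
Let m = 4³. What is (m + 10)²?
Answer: 5476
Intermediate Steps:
m = 64
(m + 10)² = (64 + 10)² = 74² = 5476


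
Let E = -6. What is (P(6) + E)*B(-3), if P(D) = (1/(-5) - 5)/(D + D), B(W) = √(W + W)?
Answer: -193*I*√6/30 ≈ -15.758*I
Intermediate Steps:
B(W) = √2*√W (B(W) = √(2*W) = √2*√W)
P(D) = -13/(5*D) (P(D) = (-⅕ - 5)/((2*D)) = -13/(5*D))
(P(6) + E)*B(-3) = (-13/5/6 - 6)*(√2*√(-3)) = (-13/5*⅙ - 6)*(√2*(I*√3)) = (-13/30 - 6)*(I*√6) = -193*I*√6/30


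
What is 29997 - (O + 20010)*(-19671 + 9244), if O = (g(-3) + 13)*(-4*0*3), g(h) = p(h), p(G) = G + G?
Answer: 208674267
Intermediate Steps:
p(G) = 2*G
g(h) = 2*h
O = 0 (O = (2*(-3) + 13)*(-4*0*3) = (-6 + 13)*(0*3) = 7*0 = 0)
29997 - (O + 20010)*(-19671 + 9244) = 29997 - (0 + 20010)*(-19671 + 9244) = 29997 - 20010*(-10427) = 29997 - 1*(-208644270) = 29997 + 208644270 = 208674267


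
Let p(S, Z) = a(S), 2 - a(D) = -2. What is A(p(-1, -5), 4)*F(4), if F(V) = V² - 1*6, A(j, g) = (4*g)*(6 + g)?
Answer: 1600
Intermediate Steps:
a(D) = 4 (a(D) = 2 - 1*(-2) = 2 + 2 = 4)
p(S, Z) = 4
A(j, g) = 4*g*(6 + g)
F(V) = -6 + V² (F(V) = V² - 6 = -6 + V²)
A(p(-1, -5), 4)*F(4) = (4*4*(6 + 4))*(-6 + 4²) = (4*4*10)*(-6 + 16) = 160*10 = 1600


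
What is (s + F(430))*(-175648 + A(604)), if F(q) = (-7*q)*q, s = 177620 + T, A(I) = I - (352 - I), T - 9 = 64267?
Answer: 183951799968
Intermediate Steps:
T = 64276 (T = 9 + 64267 = 64276)
A(I) = -352 + 2*I (A(I) = I + (-352 + I) = -352 + 2*I)
s = 241896 (s = 177620 + 64276 = 241896)
F(q) = -7*q²
(s + F(430))*(-175648 + A(604)) = (241896 - 7*430²)*(-175648 + (-352 + 2*604)) = (241896 - 7*184900)*(-175648 + (-352 + 1208)) = (241896 - 1294300)*(-175648 + 856) = -1052404*(-174792) = 183951799968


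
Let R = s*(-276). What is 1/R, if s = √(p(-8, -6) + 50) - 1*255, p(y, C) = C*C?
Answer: 85/5974388 + √86/17923164 ≈ 1.4745e-5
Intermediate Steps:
p(y, C) = C²
s = -255 + √86 (s = √((-6)² + 50) - 1*255 = √(36 + 50) - 255 = √86 - 255 = -255 + √86 ≈ -245.73)
R = 70380 - 276*√86 (R = (-255 + √86)*(-276) = 70380 - 276*√86 ≈ 67821.)
1/R = 1/(70380 - 276*√86)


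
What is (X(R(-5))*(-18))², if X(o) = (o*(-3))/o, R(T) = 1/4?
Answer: 2916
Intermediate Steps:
R(T) = ¼
X(o) = -3 (X(o) = (-3*o)/o = -3)
(X(R(-5))*(-18))² = (-3*(-18))² = 54² = 2916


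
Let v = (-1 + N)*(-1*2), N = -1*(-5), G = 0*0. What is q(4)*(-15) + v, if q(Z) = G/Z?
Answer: -8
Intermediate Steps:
G = 0
N = 5
v = -8 (v = (-1 + 5)*(-1*2) = 4*(-2) = -8)
q(Z) = 0 (q(Z) = 0/Z = 0)
q(4)*(-15) + v = 0*(-15) - 8 = 0 - 8 = -8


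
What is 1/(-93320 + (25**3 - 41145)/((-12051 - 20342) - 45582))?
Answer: -15595/1455320296 ≈ -1.0716e-5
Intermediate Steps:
1/(-93320 + (25**3 - 41145)/((-12051 - 20342) - 45582)) = 1/(-93320 + (15625 - 41145)/(-32393 - 45582)) = 1/(-93320 - 25520/(-77975)) = 1/(-93320 - 25520*(-1/77975)) = 1/(-93320 + 5104/15595) = 1/(-1455320296/15595) = -15595/1455320296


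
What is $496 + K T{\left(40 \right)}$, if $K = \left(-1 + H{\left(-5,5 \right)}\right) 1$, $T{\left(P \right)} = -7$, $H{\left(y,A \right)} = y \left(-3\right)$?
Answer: $398$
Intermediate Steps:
$H{\left(y,A \right)} = - 3 y$
$K = 14$ ($K = \left(-1 - -15\right) 1 = \left(-1 + 15\right) 1 = 14 \cdot 1 = 14$)
$496 + K T{\left(40 \right)} = 496 + 14 \left(-7\right) = 496 - 98 = 398$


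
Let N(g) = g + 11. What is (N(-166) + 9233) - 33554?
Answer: -24476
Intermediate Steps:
N(g) = 11 + g
(N(-166) + 9233) - 33554 = ((11 - 166) + 9233) - 33554 = (-155 + 9233) - 33554 = 9078 - 33554 = -24476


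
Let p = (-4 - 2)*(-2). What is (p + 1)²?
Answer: 169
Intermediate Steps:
p = 12 (p = -6*(-2) = 12)
(p + 1)² = (12 + 1)² = 13² = 169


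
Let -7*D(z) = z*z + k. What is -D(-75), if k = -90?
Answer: 5535/7 ≈ 790.71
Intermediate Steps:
D(z) = 90/7 - z**2/7 (D(z) = -(z*z - 90)/7 = -(z**2 - 90)/7 = -(-90 + z**2)/7 = 90/7 - z**2/7)
-D(-75) = -(90/7 - 1/7*(-75)**2) = -(90/7 - 1/7*5625) = -(90/7 - 5625/7) = -1*(-5535/7) = 5535/7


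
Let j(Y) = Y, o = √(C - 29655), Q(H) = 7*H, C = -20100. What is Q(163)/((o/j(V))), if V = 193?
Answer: -220213*I*√49755/49755 ≈ -987.24*I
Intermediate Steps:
o = I*√49755 (o = √(-20100 - 29655) = √(-49755) = I*√49755 ≈ 223.06*I)
Q(163)/((o/j(V))) = (7*163)/(((I*√49755)/193)) = 1141/(((I*√49755)*(1/193))) = 1141/((I*√49755/193)) = 1141*(-193*I*√49755/49755) = -220213*I*√49755/49755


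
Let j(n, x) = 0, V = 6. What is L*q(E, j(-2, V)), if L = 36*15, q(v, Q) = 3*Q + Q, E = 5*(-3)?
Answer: 0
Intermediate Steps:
E = -15
q(v, Q) = 4*Q
L = 540
L*q(E, j(-2, V)) = 540*(4*0) = 540*0 = 0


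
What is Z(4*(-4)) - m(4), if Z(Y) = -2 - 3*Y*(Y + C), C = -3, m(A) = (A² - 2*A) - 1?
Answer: -921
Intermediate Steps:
m(A) = -1 + A² - 2*A
Z(Y) = -2 - 3*Y*(-3 + Y) (Z(Y) = -2 - 3*Y*(Y - 3) = -2 - 3*Y*(-3 + Y))
Z(4*(-4)) - m(4) = (-2 - 3*(4*(-4))² + 9*(4*(-4))) - (-1 + 4² - 2*4) = (-2 - 3*(-16)² + 9*(-16)) - (-1 + 16 - 8) = (-2 - 3*256 - 144) - 1*7 = (-2 - 768 - 144) - 7 = -914 - 7 = -921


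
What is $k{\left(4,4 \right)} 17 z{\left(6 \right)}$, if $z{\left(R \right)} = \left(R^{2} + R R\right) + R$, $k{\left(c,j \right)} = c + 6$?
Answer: $13260$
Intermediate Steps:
$k{\left(c,j \right)} = 6 + c$
$z{\left(R \right)} = R + 2 R^{2}$ ($z{\left(R \right)} = \left(R^{2} + R^{2}\right) + R = 2 R^{2} + R = R + 2 R^{2}$)
$k{\left(4,4 \right)} 17 z{\left(6 \right)} = \left(6 + 4\right) 17 \cdot 6 \left(1 + 2 \cdot 6\right) = 10 \cdot 17 \cdot 6 \left(1 + 12\right) = 170 \cdot 6 \cdot 13 = 170 \cdot 78 = 13260$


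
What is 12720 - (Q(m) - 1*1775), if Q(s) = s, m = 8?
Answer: 14487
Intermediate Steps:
12720 - (Q(m) - 1*1775) = 12720 - (8 - 1*1775) = 12720 - (8 - 1775) = 12720 - 1*(-1767) = 12720 + 1767 = 14487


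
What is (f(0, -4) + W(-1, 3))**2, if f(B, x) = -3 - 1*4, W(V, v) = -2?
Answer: 81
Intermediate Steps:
f(B, x) = -7 (f(B, x) = -3 - 4 = -7)
(f(0, -4) + W(-1, 3))**2 = (-7 - 2)**2 = (-9)**2 = 81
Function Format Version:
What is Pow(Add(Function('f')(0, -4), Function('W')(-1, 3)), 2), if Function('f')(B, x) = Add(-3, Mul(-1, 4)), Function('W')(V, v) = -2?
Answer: 81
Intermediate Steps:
Function('f')(B, x) = -7 (Function('f')(B, x) = Add(-3, -4) = -7)
Pow(Add(Function('f')(0, -4), Function('W')(-1, 3)), 2) = Pow(Add(-7, -2), 2) = Pow(-9, 2) = 81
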